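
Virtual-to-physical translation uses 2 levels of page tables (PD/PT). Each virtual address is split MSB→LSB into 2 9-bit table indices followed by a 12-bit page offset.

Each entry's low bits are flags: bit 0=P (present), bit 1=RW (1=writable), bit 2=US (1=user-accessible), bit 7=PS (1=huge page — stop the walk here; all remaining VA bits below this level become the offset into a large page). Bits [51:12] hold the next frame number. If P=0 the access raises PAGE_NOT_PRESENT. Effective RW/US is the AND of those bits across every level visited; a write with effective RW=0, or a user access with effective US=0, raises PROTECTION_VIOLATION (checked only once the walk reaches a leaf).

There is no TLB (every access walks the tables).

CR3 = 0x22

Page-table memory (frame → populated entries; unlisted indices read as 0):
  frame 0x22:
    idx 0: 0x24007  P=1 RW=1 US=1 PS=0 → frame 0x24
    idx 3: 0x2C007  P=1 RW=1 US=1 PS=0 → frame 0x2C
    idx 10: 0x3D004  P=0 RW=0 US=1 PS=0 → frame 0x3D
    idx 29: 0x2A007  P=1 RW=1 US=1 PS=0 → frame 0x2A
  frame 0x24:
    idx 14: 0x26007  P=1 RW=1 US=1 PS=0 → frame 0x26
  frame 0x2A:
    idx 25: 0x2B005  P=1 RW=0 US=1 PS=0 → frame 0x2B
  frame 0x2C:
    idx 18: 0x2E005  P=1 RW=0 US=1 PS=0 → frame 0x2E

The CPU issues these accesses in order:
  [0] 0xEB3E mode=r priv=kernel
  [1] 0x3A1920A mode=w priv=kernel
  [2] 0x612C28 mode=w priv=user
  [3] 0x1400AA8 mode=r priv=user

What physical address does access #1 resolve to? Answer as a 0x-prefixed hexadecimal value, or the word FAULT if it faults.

Trace:
#0 VA=0xEB3E (r,kernel):
  L0: frame=0x22 idx=0 entry=0x24007 [P=1 RW=1 US=1 PS=0]
  L1: frame=0x24 idx=14 entry=0x26007 [P=1 RW=1 US=1 PS=0]
  → PA=0x26B3E  (2 entries read)
#1 VA=0x3A1920A (w,kernel):
  L0: frame=0x22 idx=29 entry=0x2A007 [P=1 RW=1 US=1 PS=0]
  L1: frame=0x2A idx=25 entry=0x2B005 [P=1 RW=0 US=1 PS=0]
  ✗ PROTECTION_VIOLATION  [2 reads]
#2 VA=0x612C28 (w,user):
  L0: frame=0x22 idx=3 entry=0x2C007 [P=1 RW=1 US=1 PS=0]
  L1: frame=0x2C idx=18 entry=0x2E005 [P=1 RW=0 US=1 PS=0]
  ✗ PROTECTION_VIOLATION  [2 reads]
#3 VA=0x1400AA8 (r,user):
  L0: frame=0x22 idx=10 entry=0x3D004 [P=0 RW=0 US=1 PS=0]
  ✗ PAGE_NOT_PRESENT  [1 reads]

Access #1 PA: FAULT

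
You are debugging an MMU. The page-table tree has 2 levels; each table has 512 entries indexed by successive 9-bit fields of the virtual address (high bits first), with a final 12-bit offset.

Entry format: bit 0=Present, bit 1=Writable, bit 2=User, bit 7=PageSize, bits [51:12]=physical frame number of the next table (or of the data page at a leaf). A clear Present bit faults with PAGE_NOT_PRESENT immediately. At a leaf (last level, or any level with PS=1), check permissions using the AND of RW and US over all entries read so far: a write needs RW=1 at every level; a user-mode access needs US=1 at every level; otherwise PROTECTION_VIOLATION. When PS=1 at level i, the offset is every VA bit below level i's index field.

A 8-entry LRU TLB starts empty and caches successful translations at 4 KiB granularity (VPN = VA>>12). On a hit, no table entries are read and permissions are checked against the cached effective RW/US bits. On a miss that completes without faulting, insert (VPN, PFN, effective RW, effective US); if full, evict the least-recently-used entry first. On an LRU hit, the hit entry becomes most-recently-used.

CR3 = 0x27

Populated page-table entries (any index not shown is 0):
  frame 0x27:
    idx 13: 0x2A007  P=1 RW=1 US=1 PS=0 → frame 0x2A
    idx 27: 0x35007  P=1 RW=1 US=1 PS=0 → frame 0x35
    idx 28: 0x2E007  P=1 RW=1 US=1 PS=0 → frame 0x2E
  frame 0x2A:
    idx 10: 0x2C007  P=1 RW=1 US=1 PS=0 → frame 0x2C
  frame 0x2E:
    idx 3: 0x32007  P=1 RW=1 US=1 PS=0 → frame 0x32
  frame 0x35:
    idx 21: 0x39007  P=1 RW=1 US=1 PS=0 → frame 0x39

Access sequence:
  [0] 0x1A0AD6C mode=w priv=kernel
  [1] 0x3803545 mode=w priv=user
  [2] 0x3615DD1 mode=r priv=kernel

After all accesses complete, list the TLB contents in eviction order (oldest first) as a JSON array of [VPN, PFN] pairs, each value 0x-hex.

Per-access translation:
#0 VA=0x1A0AD6C (w,kernel):
  L0 @0x27[13] → 0x2A007  P=1,RW=1,US=1,PS=0
  L1 @0x2A[10] → 0x2C007  P=1,RW=1,US=1,PS=0
  → PA=0x2CD6C  (2 entries read)
#1 VA=0x3803545 (w,user):
  L0 @0x27[28] → 0x2E007  P=1,RW=1,US=1,PS=0
  L1 @0x2E[3] → 0x32007  P=1,RW=1,US=1,PS=0
  → PA=0x32545  (2 entries read)
#2 VA=0x3615DD1 (r,kernel):
  L0 @0x27[27] → 0x35007  P=1,RW=1,US=1,PS=0
  L1 @0x35[21] → 0x39007  P=1,RW=1,US=1,PS=0
  → PA=0x39DD1  (2 entries read)

TLB: [["0x1A0A", "0x2C"], ["0x3803", "0x32"], ["0x3615", "0x39"]]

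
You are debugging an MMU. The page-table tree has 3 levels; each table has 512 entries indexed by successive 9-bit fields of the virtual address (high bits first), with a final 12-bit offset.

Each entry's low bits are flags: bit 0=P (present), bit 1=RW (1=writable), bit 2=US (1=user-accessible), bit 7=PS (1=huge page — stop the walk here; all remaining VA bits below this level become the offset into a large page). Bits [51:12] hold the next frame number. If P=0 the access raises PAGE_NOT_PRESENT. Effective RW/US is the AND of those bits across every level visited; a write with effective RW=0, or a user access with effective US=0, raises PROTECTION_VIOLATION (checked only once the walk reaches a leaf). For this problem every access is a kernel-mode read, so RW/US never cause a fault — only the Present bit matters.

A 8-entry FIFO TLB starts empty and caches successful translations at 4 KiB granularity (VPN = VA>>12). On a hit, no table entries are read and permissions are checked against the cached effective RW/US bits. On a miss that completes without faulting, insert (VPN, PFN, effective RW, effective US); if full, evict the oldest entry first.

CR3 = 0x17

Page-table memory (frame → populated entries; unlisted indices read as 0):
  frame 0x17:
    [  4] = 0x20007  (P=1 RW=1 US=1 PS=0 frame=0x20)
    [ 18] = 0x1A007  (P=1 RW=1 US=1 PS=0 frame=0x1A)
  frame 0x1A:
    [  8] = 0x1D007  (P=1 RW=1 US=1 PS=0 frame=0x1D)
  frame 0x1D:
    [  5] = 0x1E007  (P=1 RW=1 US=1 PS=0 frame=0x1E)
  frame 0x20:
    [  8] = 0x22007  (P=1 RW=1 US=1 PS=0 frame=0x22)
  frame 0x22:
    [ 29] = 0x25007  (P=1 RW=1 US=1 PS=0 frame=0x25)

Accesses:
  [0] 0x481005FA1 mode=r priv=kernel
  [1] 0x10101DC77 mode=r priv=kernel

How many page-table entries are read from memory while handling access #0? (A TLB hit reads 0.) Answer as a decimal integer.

Trace:
#0 VA=0x481005FA1 (r,kernel):
  [0] read 0x17 idx=18: raw=0x1A007 flags P=1 W=1 U=1 S=0
  [1] read 0x1A idx=8: raw=0x1D007 flags P=1 W=1 U=1 S=0
  [2] read 0x1D idx=5: raw=0x1E007 flags P=1 W=1 U=1 S=0
  → PA=0x1EFA1  (3 entries read)
#1 VA=0x10101DC77 (r,kernel):
  [0] read 0x17 idx=4: raw=0x20007 flags P=1 W=1 U=1 S=0
  [1] read 0x20 idx=8: raw=0x22007 flags P=1 W=1 U=1 S=0
  [2] read 0x22 idx=29: raw=0x25007 flags P=1 W=1 U=1 S=0
  → PA=0x25C77  (3 entries read)

Entries read for #0: 3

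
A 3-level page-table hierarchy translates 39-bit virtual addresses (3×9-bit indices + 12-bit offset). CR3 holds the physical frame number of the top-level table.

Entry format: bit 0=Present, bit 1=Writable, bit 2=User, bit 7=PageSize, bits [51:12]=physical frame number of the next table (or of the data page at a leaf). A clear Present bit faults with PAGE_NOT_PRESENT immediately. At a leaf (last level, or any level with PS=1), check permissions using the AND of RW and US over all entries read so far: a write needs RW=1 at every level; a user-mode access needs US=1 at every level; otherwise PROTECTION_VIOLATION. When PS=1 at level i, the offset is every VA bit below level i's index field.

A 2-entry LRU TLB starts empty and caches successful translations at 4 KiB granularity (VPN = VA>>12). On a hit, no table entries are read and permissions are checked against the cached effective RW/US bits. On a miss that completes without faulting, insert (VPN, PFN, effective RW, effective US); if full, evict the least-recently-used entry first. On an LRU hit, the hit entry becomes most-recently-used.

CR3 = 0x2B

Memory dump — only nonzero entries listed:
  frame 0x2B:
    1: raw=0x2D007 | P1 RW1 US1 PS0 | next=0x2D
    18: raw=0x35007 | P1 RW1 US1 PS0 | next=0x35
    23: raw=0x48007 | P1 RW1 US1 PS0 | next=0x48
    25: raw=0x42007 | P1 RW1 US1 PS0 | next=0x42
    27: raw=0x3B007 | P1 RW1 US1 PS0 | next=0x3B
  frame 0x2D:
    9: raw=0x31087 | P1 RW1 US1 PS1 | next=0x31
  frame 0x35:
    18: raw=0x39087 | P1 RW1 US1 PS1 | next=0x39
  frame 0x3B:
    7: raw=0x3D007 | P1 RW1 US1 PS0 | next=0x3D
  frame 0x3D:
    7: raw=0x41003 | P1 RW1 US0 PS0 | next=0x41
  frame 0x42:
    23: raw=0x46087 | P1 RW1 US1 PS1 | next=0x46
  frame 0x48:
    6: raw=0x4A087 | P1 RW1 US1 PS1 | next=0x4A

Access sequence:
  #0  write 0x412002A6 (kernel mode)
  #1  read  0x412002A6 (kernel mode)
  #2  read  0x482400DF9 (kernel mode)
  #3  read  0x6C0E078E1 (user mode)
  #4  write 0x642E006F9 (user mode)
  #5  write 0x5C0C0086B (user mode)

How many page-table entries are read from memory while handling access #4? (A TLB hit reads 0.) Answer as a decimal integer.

Trace:
#0 VA=0x412002A6 (w,kernel):
  L0: frame=0x2B idx=1 entry=0x2D007 [P=1 RW=1 US=1 PS=0]
  L1: frame=0x2D idx=9 entry=0x31087 [P=1 RW=1 US=1 PS=1]
  ⇒ phys 0x312A6 (huge @L1)  [2 reads]
#1 VA=0x412002A6 (r,kernel):
  TLB hit vpn=0x41200 → PA=0x312A6
#2 VA=0x482400DF9 (r,kernel):
  L0: frame=0x2B idx=18 entry=0x35007 [P=1 RW=1 US=1 PS=0]
  L1: frame=0x35 idx=18 entry=0x39087 [P=1 RW=1 US=1 PS=1]
  ⇒ phys 0x39DF9 (huge @L1)  [2 reads]
#3 VA=0x6C0E078E1 (r,user):
  L0: frame=0x2B idx=27 entry=0x3B007 [P=1 RW=1 US=1 PS=0]
  L1: frame=0x3B idx=7 entry=0x3D007 [P=1 RW=1 US=1 PS=0]
  L2: frame=0x3D idx=7 entry=0x41003 [P=1 RW=1 US=0 PS=0]
  → PROTECTION_VIOLATION  (3 entries read)
#4 VA=0x642E006F9 (w,user):
  L0: frame=0x2B idx=25 entry=0x42007 [P=1 RW=1 US=1 PS=0]
  L1: frame=0x42 idx=23 entry=0x46087 [P=1 RW=1 US=1 PS=1]
  ⇒ phys 0x466F9 (huge @L1)  [2 reads]
#5 VA=0x5C0C0086B (w,user):
  L0: frame=0x2B idx=23 entry=0x48007 [P=1 RW=1 US=1 PS=0]
  L1: frame=0x48 idx=6 entry=0x4A087 [P=1 RW=1 US=1 PS=1]
  ⇒ phys 0x4A86B (huge @L1)  [2 reads]

Entries read for #4: 2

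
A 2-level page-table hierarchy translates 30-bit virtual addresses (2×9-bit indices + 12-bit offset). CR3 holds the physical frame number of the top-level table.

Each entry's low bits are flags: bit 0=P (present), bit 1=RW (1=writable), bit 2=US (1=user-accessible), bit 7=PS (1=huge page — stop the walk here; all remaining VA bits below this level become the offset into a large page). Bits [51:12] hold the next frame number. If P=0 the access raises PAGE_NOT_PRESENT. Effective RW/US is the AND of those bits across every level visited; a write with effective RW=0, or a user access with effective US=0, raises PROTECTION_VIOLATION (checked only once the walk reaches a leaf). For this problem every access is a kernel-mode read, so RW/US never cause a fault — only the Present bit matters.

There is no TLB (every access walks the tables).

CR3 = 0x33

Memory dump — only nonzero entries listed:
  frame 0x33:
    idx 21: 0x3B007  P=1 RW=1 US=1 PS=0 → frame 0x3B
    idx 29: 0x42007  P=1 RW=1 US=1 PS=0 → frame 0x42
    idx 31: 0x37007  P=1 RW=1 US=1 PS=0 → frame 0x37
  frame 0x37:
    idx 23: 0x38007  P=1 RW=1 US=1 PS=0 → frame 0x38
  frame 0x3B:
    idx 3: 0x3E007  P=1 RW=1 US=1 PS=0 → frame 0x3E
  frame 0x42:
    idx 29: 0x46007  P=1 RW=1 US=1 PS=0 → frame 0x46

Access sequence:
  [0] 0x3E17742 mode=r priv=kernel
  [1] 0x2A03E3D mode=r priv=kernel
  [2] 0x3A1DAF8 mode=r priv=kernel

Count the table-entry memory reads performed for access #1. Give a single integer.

Trace:
#0 VA=0x3E17742 (r,kernel):
  lvl0: tbl 0x33, slot 31 ⇒ 0x37007 (P1/RW1/US1/PS0)
  lvl1: tbl 0x37, slot 23 ⇒ 0x38007 (P1/RW1/US1/PS0)
  ✓ 0x38742  — 2 lookups
#1 VA=0x2A03E3D (r,kernel):
  lvl0: tbl 0x33, slot 21 ⇒ 0x3B007 (P1/RW1/US1/PS0)
  lvl1: tbl 0x3B, slot 3 ⇒ 0x3E007 (P1/RW1/US1/PS0)
  ✓ 0x3EE3D  — 2 lookups
#2 VA=0x3A1DAF8 (r,kernel):
  lvl0: tbl 0x33, slot 29 ⇒ 0x42007 (P1/RW1/US1/PS0)
  lvl1: tbl 0x42, slot 29 ⇒ 0x46007 (P1/RW1/US1/PS0)
  ✓ 0x46AF8  — 2 lookups

Entries read for #1: 2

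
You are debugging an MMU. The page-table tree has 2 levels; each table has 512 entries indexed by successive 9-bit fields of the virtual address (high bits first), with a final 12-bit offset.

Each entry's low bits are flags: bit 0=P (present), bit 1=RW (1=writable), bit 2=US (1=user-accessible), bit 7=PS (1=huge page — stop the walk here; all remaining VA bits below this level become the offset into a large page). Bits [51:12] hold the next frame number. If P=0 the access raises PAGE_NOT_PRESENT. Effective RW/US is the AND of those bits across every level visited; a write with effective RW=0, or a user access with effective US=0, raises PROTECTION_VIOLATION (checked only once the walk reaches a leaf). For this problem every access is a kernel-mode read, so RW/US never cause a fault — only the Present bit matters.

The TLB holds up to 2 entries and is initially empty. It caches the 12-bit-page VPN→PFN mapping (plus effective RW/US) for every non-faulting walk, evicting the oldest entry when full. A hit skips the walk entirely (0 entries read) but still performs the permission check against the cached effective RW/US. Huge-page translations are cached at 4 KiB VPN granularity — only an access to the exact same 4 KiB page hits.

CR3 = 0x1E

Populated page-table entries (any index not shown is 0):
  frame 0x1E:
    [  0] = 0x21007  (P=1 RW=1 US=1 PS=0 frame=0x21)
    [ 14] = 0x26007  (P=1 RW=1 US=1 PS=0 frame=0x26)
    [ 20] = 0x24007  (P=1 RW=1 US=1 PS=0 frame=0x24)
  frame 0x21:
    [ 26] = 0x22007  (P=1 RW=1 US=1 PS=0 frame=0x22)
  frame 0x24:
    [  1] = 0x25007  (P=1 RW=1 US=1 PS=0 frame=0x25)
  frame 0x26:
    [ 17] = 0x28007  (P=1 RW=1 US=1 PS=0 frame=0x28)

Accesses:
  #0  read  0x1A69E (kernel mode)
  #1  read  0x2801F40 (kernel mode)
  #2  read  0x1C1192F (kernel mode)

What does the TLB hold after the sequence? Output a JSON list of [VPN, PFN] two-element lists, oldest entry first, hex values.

Trace:
#0 VA=0x1A69E (r,kernel):
  lvl0: tbl 0x1E, slot 0 ⇒ 0x21007 (P1/RW1/US1/PS0)
  lvl1: tbl 0x21, slot 26 ⇒ 0x22007 (P1/RW1/US1/PS0)
  ⇒ phys 0x2269E  [2 reads]
#1 VA=0x2801F40 (r,kernel):
  lvl0: tbl 0x1E, slot 20 ⇒ 0x24007 (P1/RW1/US1/PS0)
  lvl1: tbl 0x24, slot 1 ⇒ 0x25007 (P1/RW1/US1/PS0)
  ⇒ phys 0x25F40  [2 reads]
#2 VA=0x1C1192F (r,kernel):
  lvl0: tbl 0x1E, slot 14 ⇒ 0x26007 (P1/RW1/US1/PS0)
  lvl1: tbl 0x26, slot 17 ⇒ 0x28007 (P1/RW1/US1/PS0)
  ⇒ phys 0x2892F  [2 reads]

TLB: [["0x2801", "0x25"], ["0x1C11", "0x28"]]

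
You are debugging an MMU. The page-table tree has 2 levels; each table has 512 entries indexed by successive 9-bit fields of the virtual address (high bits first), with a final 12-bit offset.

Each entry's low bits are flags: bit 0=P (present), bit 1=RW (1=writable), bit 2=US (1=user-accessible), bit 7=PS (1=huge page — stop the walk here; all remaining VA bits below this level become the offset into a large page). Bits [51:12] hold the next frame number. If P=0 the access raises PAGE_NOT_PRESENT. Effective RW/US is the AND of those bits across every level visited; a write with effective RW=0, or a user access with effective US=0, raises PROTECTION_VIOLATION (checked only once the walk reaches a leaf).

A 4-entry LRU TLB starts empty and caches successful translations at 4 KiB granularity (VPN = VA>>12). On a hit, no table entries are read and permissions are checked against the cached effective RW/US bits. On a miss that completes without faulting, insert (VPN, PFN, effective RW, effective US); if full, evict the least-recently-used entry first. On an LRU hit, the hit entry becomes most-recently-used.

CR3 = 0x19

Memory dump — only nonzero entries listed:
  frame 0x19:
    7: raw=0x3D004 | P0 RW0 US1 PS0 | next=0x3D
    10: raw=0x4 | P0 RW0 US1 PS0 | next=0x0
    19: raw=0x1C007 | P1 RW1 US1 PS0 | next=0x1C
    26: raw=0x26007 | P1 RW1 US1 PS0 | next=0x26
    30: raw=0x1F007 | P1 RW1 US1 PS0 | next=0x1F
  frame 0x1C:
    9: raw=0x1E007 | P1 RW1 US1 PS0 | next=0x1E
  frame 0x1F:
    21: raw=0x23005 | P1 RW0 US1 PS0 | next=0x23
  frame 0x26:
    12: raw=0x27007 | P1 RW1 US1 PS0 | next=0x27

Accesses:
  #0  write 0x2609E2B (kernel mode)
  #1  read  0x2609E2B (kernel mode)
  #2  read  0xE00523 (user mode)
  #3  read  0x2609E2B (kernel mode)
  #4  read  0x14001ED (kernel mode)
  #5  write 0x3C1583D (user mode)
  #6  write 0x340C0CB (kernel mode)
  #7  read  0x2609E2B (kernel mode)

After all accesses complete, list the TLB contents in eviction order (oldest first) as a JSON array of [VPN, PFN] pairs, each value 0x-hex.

Trace:
#0 VA=0x2609E2B (w,kernel):
  [0] read 0x19 idx=19: raw=0x1C007 flags P=1 W=1 U=1 S=0
  [1] read 0x1C idx=9: raw=0x1E007 flags P=1 W=1 U=1 S=0
  ✓ 0x1EE2B  — 2 lookups
#1 VA=0x2609E2B (r,kernel):
  TLB hit vpn=0x2609 → PA=0x1EE2B
#2 VA=0xE00523 (r,user):
  [0] read 0x19 idx=7: raw=0x3D004 flags P=0 W=0 U=1 S=0
  → PAGE_NOT_PRESENT  (1 entries read)
#3 VA=0x2609E2B (r,kernel):
  TLB hit vpn=0x2609 → PA=0x1EE2B
#4 VA=0x14001ED (r,kernel):
  [0] read 0x19 idx=10: raw=0x4 flags P=0 W=0 U=1 S=0
  → PAGE_NOT_PRESENT  (1 entries read)
#5 VA=0x3C1583D (w,user):
  [0] read 0x19 idx=30: raw=0x1F007 flags P=1 W=1 U=1 S=0
  [1] read 0x1F idx=21: raw=0x23005 flags P=1 W=0 U=1 S=0
  → PROTECTION_VIOLATION  (2 entries read)
#6 VA=0x340C0CB (w,kernel):
  [0] read 0x19 idx=26: raw=0x26007 flags P=1 W=1 U=1 S=0
  [1] read 0x26 idx=12: raw=0x27007 flags P=1 W=1 U=1 S=0
  ✓ 0x270CB  — 2 lookups
#7 VA=0x2609E2B (r,kernel):
  TLB hit vpn=0x2609 → PA=0x1EE2B

TLB: [["0x340C", "0x27"], ["0x2609", "0x1E"]]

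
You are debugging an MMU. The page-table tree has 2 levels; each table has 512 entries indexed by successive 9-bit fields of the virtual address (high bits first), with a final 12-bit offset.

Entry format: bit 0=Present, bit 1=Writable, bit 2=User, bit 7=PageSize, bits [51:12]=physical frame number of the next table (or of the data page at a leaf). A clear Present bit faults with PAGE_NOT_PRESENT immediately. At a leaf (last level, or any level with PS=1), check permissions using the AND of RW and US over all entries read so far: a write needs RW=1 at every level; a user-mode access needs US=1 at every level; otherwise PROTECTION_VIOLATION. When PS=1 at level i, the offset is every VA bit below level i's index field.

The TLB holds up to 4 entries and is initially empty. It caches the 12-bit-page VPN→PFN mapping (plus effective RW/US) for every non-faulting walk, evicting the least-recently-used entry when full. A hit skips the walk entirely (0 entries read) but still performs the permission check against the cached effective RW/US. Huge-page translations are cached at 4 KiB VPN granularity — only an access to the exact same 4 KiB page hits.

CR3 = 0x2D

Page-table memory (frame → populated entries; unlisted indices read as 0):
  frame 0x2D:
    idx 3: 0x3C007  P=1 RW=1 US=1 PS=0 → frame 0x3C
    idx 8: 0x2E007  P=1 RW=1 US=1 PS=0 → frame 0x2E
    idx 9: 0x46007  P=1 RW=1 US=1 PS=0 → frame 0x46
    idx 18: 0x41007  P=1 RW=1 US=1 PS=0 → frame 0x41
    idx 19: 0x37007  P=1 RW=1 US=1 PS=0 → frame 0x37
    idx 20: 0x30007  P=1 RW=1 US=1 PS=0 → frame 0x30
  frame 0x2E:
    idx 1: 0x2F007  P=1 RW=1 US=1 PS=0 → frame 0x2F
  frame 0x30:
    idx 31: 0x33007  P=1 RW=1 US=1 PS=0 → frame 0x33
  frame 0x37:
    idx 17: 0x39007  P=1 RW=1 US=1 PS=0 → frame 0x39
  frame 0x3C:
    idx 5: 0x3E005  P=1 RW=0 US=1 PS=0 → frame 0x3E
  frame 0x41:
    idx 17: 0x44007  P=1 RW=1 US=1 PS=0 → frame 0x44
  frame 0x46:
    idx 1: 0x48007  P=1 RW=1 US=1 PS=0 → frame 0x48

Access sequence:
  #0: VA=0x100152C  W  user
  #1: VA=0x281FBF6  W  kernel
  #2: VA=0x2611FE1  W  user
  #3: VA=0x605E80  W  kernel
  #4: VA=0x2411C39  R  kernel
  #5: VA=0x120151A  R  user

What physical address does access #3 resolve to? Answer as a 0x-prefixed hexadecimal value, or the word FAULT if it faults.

Trace:
#0 VA=0x100152C (w,user):
  L0 @0x2D[8] → 0x2E007  P=1,RW=1,US=1,PS=0
  L1 @0x2E[1] → 0x2F007  P=1,RW=1,US=1,PS=0
  ⇒ phys 0x2F52C  [2 reads]
#1 VA=0x281FBF6 (w,kernel):
  L0 @0x2D[20] → 0x30007  P=1,RW=1,US=1,PS=0
  L1 @0x30[31] → 0x33007  P=1,RW=1,US=1,PS=0
  ⇒ phys 0x33BF6  [2 reads]
#2 VA=0x2611FE1 (w,user):
  L0 @0x2D[19] → 0x37007  P=1,RW=1,US=1,PS=0
  L1 @0x37[17] → 0x39007  P=1,RW=1,US=1,PS=0
  ⇒ phys 0x39FE1  [2 reads]
#3 VA=0x605E80 (w,kernel):
  L0 @0x2D[3] → 0x3C007  P=1,RW=1,US=1,PS=0
  L1 @0x3C[5] → 0x3E005  P=1,RW=0,US=1,PS=0
  ✗ PROTECTION_VIOLATION  [2 reads]
#4 VA=0x2411C39 (r,kernel):
  L0 @0x2D[18] → 0x41007  P=1,RW=1,US=1,PS=0
  L1 @0x41[17] → 0x44007  P=1,RW=1,US=1,PS=0
  ⇒ phys 0x44C39  [2 reads]
#5 VA=0x120151A (r,user):
  L0 @0x2D[9] → 0x46007  P=1,RW=1,US=1,PS=0
  L1 @0x46[1] → 0x48007  P=1,RW=1,US=1,PS=0
  ⇒ phys 0x4851A  [2 reads]

Access #3 PA: FAULT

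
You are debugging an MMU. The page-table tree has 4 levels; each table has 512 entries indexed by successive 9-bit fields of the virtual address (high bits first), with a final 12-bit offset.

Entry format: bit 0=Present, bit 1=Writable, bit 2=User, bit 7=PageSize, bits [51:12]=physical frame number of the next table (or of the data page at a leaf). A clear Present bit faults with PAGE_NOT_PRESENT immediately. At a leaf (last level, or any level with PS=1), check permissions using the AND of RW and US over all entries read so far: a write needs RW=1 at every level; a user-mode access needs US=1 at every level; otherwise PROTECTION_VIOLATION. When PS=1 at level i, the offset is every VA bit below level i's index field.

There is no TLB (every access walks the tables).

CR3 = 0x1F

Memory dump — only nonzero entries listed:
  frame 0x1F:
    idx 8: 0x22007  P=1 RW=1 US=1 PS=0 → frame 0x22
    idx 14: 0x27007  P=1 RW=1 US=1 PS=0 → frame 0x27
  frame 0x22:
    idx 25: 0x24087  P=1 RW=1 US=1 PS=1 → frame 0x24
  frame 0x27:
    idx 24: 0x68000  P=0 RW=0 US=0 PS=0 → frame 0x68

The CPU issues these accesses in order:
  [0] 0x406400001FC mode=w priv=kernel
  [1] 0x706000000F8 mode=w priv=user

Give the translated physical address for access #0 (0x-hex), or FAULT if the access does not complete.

Trace:
#0 VA=0x406400001FC (w,kernel):
  L0: frame=0x1F idx=8 entry=0x22007 [P=1 RW=1 US=1 PS=0]
  L1: frame=0x22 idx=25 entry=0x24087 [P=1 RW=1 US=1 PS=1]
  ⇒ phys 0x241FC (huge @L1)  [2 reads]
#1 VA=0x706000000F8 (w,user):
  L0: frame=0x1F idx=14 entry=0x27007 [P=1 RW=1 US=1 PS=0]
  L1: frame=0x27 idx=24 entry=0x68000 [P=0 RW=0 US=0 PS=0]
  ⇒ fault: PAGE_NOT_PRESENT  — 2 lookups

Access #0 PA: 0x241FC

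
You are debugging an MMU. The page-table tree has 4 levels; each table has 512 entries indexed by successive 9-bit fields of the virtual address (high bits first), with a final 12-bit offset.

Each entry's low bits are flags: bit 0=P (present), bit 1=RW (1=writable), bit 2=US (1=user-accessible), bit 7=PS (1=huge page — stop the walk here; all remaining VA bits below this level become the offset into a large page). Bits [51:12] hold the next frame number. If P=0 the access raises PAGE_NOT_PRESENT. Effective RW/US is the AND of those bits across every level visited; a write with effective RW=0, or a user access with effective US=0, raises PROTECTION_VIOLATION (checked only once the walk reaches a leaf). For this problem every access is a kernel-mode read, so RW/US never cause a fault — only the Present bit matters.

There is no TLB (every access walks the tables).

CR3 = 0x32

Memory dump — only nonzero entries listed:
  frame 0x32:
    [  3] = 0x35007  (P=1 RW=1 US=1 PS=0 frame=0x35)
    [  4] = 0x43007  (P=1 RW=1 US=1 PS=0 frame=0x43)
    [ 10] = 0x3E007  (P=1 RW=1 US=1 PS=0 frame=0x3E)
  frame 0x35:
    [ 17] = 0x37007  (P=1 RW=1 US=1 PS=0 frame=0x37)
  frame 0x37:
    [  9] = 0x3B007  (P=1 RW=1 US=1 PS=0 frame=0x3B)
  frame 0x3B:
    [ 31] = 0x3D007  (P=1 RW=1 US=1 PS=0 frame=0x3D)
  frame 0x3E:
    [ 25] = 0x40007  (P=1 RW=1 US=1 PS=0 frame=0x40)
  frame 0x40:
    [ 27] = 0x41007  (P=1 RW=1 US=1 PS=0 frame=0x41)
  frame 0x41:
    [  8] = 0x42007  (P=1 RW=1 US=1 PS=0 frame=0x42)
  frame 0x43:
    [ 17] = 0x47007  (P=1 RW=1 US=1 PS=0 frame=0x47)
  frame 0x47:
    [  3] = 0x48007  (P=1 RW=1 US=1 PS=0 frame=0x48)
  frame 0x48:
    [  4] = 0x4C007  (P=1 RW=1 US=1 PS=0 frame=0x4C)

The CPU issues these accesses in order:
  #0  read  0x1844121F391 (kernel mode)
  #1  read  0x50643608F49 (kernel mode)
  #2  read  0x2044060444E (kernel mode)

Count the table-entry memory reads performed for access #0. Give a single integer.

Trace:
#0 VA=0x1844121F391 (r,kernel):
  [0] read 0x32 idx=3: raw=0x35007 flags P=1 W=1 U=1 S=0
  [1] read 0x35 idx=17: raw=0x37007 flags P=1 W=1 U=1 S=0
  [2] read 0x37 idx=9: raw=0x3B007 flags P=1 W=1 U=1 S=0
  [3] read 0x3B idx=31: raw=0x3D007 flags P=1 W=1 U=1 S=0
  → PA=0x3D391  (4 entries read)
#1 VA=0x50643608F49 (r,kernel):
  [0] read 0x32 idx=10: raw=0x3E007 flags P=1 W=1 U=1 S=0
  [1] read 0x3E idx=25: raw=0x40007 flags P=1 W=1 U=1 S=0
  [2] read 0x40 idx=27: raw=0x41007 flags P=1 W=1 U=1 S=0
  [3] read 0x41 idx=8: raw=0x42007 flags P=1 W=1 U=1 S=0
  → PA=0x42F49  (4 entries read)
#2 VA=0x2044060444E (r,kernel):
  [0] read 0x32 idx=4: raw=0x43007 flags P=1 W=1 U=1 S=0
  [1] read 0x43 idx=17: raw=0x47007 flags P=1 W=1 U=1 S=0
  [2] read 0x47 idx=3: raw=0x48007 flags P=1 W=1 U=1 S=0
  [3] read 0x48 idx=4: raw=0x4C007 flags P=1 W=1 U=1 S=0
  → PA=0x4C44E  (4 entries read)

Entries read for #0: 4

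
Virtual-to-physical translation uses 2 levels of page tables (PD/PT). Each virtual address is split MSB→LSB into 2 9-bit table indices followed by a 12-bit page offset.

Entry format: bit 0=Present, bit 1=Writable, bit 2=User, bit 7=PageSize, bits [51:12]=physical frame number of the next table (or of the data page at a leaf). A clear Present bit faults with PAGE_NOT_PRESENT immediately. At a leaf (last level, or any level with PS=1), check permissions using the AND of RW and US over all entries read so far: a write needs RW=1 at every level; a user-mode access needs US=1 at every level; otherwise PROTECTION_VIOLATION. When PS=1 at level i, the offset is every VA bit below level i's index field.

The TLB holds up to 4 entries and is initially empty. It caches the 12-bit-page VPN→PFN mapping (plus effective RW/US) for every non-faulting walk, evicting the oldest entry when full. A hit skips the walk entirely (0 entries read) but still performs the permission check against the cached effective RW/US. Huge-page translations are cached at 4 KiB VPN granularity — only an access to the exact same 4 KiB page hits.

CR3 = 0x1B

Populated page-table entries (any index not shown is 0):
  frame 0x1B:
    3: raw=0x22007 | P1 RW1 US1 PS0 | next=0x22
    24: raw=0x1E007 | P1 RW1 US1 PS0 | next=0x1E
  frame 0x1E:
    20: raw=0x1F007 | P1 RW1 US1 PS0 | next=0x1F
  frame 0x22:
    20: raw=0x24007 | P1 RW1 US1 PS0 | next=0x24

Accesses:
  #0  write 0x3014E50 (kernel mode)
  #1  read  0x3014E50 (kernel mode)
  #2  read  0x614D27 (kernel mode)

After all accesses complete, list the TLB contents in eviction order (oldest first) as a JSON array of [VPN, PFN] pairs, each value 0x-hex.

Trace:
#0 VA=0x3014E50 (w,kernel):
  L0 @0x1B[24] → 0x1E007  P=1,RW=1,US=1,PS=0
  L1 @0x1E[20] → 0x1F007  P=1,RW=1,US=1,PS=0
  ✓ 0x1FE50  — 2 lookups
#1 VA=0x3014E50 (r,kernel):
  TLB hit vpn=0x3014 → PA=0x1FE50
#2 VA=0x614D27 (r,kernel):
  L0 @0x1B[3] → 0x22007  P=1,RW=1,US=1,PS=0
  L1 @0x22[20] → 0x24007  P=1,RW=1,US=1,PS=0
  ✓ 0x24D27  — 2 lookups

TLB: [["0x3014", "0x1F"], ["0x614", "0x24"]]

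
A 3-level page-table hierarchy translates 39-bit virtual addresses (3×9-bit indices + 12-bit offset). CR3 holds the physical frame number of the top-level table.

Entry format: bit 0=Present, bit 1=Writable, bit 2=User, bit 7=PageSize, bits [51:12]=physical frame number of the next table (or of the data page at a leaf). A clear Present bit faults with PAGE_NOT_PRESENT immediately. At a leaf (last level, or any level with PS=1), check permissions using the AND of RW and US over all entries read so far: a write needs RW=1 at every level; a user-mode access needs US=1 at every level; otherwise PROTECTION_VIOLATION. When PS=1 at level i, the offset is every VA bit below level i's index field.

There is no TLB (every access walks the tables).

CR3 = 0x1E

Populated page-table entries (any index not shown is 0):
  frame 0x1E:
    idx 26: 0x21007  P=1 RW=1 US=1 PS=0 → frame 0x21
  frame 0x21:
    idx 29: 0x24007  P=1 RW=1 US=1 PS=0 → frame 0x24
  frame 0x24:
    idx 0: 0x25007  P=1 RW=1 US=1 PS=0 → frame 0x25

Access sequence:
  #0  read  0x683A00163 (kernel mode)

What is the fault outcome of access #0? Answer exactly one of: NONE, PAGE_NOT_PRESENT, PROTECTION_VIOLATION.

Per-access translation:
#0 VA=0x683A00163 (r,kernel):
  L0: frame=0x1E idx=26 entry=0x21007 [P=1 RW=1 US=1 PS=0]
  L1: frame=0x21 idx=29 entry=0x24007 [P=1 RW=1 US=1 PS=0]
  L2: frame=0x24 idx=0 entry=0x25007 [P=1 RW=1 US=1 PS=0]
  ✓ 0x25163  — 3 lookups

Access #0 fault: NONE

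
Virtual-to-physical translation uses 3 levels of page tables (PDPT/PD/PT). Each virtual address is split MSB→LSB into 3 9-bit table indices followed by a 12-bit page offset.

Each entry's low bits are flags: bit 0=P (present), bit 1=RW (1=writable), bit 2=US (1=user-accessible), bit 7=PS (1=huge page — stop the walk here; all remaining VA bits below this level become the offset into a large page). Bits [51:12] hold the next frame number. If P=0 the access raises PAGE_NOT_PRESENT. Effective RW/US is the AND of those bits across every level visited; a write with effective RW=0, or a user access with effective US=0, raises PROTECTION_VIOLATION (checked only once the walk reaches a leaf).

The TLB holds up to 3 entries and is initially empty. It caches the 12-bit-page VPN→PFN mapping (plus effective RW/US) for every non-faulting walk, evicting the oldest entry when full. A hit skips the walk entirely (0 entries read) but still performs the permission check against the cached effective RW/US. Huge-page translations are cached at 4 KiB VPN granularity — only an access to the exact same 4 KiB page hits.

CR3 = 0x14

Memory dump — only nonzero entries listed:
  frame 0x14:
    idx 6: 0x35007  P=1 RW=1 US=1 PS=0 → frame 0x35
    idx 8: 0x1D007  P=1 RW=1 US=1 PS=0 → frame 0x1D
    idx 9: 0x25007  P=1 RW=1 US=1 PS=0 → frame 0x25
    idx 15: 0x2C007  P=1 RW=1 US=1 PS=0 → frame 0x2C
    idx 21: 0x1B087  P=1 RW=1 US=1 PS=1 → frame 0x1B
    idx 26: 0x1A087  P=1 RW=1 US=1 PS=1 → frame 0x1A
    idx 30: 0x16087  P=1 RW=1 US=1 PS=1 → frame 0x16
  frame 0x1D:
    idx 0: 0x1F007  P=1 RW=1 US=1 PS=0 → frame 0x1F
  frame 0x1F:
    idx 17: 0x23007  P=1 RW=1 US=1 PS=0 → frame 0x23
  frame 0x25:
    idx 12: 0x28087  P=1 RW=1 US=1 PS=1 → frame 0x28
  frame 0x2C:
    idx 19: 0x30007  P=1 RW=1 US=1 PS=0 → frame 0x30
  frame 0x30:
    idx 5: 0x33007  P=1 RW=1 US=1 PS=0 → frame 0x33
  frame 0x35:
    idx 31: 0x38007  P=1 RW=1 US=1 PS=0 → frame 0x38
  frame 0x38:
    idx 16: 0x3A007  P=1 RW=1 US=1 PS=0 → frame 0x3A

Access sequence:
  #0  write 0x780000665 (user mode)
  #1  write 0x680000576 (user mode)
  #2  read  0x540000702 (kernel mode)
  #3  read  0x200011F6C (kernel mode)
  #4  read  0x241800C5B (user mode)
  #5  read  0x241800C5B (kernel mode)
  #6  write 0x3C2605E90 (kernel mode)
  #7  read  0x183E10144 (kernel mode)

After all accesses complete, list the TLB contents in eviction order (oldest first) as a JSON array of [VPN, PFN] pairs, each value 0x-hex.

Trace:
#0 VA=0x780000665 (w,user):
  [0] read 0x14 idx=30: raw=0x16087 flags P=1 W=1 U=1 S=1
  ⇒ phys 0x16665 (huge @L0)  [1 reads]
#1 VA=0x680000576 (w,user):
  [0] read 0x14 idx=26: raw=0x1A087 flags P=1 W=1 U=1 S=1
  ⇒ phys 0x1A576 (huge @L0)  [1 reads]
#2 VA=0x540000702 (r,kernel):
  [0] read 0x14 idx=21: raw=0x1B087 flags P=1 W=1 U=1 S=1
  ⇒ phys 0x1B702 (huge @L0)  [1 reads]
#3 VA=0x200011F6C (r,kernel):
  [0] read 0x14 idx=8: raw=0x1D007 flags P=1 W=1 U=1 S=0
  [1] read 0x1D idx=0: raw=0x1F007 flags P=1 W=1 U=1 S=0
  [2] read 0x1F idx=17: raw=0x23007 flags P=1 W=1 U=1 S=0
  ⇒ phys 0x23F6C  [3 reads]
#4 VA=0x241800C5B (r,user):
  [0] read 0x14 idx=9: raw=0x25007 flags P=1 W=1 U=1 S=0
  [1] read 0x25 idx=12: raw=0x28087 flags P=1 W=1 U=1 S=1
  ⇒ phys 0x28C5B (huge @L1)  [2 reads]
#5 VA=0x241800C5B (r,kernel):
  TLB hit vpn=0x241800 → PA=0x28C5B
#6 VA=0x3C2605E90 (w,kernel):
  [0] read 0x14 idx=15: raw=0x2C007 flags P=1 W=1 U=1 S=0
  [1] read 0x2C idx=19: raw=0x30007 flags P=1 W=1 U=1 S=0
  [2] read 0x30 idx=5: raw=0x33007 flags P=1 W=1 U=1 S=0
  ⇒ phys 0x33E90  [3 reads]
#7 VA=0x183E10144 (r,kernel):
  [0] read 0x14 idx=6: raw=0x35007 flags P=1 W=1 U=1 S=0
  [1] read 0x35 idx=31: raw=0x38007 flags P=1 W=1 U=1 S=0
  [2] read 0x38 idx=16: raw=0x3A007 flags P=1 W=1 U=1 S=0
  ⇒ phys 0x3A144  [3 reads]

TLB: [["0x241800", "0x28"], ["0x3C2605", "0x33"], ["0x183E10", "0x3A"]]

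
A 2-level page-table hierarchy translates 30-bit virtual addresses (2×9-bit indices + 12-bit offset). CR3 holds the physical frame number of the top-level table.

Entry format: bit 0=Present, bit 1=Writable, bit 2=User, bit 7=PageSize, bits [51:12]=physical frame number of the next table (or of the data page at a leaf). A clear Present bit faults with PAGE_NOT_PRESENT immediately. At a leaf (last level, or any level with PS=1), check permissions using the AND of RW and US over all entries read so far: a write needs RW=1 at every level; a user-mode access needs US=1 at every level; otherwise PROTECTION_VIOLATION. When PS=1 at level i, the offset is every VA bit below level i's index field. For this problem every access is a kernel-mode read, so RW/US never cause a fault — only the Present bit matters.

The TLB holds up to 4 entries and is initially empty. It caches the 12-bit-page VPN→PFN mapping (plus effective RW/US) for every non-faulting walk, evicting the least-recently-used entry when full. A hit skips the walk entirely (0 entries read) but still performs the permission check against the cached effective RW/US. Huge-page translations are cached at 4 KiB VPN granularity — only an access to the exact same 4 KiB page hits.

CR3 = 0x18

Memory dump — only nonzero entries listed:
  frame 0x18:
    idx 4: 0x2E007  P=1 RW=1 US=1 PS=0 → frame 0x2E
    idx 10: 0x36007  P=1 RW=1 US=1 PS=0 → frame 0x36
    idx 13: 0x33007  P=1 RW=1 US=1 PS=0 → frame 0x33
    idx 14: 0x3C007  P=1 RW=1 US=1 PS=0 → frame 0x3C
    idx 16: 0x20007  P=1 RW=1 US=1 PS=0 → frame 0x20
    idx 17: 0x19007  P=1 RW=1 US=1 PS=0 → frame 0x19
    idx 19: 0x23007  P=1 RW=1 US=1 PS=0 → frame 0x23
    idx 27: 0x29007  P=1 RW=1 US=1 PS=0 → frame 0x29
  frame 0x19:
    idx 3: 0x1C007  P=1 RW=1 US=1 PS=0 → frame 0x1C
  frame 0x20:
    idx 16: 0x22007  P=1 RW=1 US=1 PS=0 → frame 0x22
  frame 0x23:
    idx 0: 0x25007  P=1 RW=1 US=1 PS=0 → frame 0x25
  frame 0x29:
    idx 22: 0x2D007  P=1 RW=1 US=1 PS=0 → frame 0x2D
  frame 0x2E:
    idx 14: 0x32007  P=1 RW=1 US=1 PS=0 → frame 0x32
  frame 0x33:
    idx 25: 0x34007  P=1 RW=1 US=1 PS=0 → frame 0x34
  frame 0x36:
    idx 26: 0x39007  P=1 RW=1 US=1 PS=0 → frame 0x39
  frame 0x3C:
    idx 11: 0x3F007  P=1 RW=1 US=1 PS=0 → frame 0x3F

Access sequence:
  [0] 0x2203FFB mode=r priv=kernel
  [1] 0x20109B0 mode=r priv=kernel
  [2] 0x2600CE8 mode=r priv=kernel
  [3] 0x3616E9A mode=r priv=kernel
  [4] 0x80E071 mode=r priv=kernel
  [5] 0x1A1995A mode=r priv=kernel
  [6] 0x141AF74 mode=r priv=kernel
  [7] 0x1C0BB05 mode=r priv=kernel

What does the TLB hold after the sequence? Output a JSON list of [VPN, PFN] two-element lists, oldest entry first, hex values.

Per-access translation:
#0 VA=0x2203FFB (r,kernel):
  [0] read 0x18 idx=17: raw=0x19007 flags P=1 W=1 U=1 S=0
  [1] read 0x19 idx=3: raw=0x1C007 flags P=1 W=1 U=1 S=0
  ✓ 0x1CFFB  — 2 lookups
#1 VA=0x20109B0 (r,kernel):
  [0] read 0x18 idx=16: raw=0x20007 flags P=1 W=1 U=1 S=0
  [1] read 0x20 idx=16: raw=0x22007 flags P=1 W=1 U=1 S=0
  ✓ 0x229B0  — 2 lookups
#2 VA=0x2600CE8 (r,kernel):
  [0] read 0x18 idx=19: raw=0x23007 flags P=1 W=1 U=1 S=0
  [1] read 0x23 idx=0: raw=0x25007 flags P=1 W=1 U=1 S=0
  ✓ 0x25CE8  — 2 lookups
#3 VA=0x3616E9A (r,kernel):
  [0] read 0x18 idx=27: raw=0x29007 flags P=1 W=1 U=1 S=0
  [1] read 0x29 idx=22: raw=0x2D007 flags P=1 W=1 U=1 S=0
  ✓ 0x2DE9A  — 2 lookups
#4 VA=0x80E071 (r,kernel):
  [0] read 0x18 idx=4: raw=0x2E007 flags P=1 W=1 U=1 S=0
  [1] read 0x2E idx=14: raw=0x32007 flags P=1 W=1 U=1 S=0
  ✓ 0x32071  — 2 lookups
#5 VA=0x1A1995A (r,kernel):
  [0] read 0x18 idx=13: raw=0x33007 flags P=1 W=1 U=1 S=0
  [1] read 0x33 idx=25: raw=0x34007 flags P=1 W=1 U=1 S=0
  ✓ 0x3495A  — 2 lookups
#6 VA=0x141AF74 (r,kernel):
  [0] read 0x18 idx=10: raw=0x36007 flags P=1 W=1 U=1 S=0
  [1] read 0x36 idx=26: raw=0x39007 flags P=1 W=1 U=1 S=0
  ✓ 0x39F74  — 2 lookups
#7 VA=0x1C0BB05 (r,kernel):
  [0] read 0x18 idx=14: raw=0x3C007 flags P=1 W=1 U=1 S=0
  [1] read 0x3C idx=11: raw=0x3F007 flags P=1 W=1 U=1 S=0
  ✓ 0x3FB05  — 2 lookups

TLB: [["0x80E", "0x32"], ["0x1A19", "0x34"], ["0x141A", "0x39"], ["0x1C0B", "0x3F"]]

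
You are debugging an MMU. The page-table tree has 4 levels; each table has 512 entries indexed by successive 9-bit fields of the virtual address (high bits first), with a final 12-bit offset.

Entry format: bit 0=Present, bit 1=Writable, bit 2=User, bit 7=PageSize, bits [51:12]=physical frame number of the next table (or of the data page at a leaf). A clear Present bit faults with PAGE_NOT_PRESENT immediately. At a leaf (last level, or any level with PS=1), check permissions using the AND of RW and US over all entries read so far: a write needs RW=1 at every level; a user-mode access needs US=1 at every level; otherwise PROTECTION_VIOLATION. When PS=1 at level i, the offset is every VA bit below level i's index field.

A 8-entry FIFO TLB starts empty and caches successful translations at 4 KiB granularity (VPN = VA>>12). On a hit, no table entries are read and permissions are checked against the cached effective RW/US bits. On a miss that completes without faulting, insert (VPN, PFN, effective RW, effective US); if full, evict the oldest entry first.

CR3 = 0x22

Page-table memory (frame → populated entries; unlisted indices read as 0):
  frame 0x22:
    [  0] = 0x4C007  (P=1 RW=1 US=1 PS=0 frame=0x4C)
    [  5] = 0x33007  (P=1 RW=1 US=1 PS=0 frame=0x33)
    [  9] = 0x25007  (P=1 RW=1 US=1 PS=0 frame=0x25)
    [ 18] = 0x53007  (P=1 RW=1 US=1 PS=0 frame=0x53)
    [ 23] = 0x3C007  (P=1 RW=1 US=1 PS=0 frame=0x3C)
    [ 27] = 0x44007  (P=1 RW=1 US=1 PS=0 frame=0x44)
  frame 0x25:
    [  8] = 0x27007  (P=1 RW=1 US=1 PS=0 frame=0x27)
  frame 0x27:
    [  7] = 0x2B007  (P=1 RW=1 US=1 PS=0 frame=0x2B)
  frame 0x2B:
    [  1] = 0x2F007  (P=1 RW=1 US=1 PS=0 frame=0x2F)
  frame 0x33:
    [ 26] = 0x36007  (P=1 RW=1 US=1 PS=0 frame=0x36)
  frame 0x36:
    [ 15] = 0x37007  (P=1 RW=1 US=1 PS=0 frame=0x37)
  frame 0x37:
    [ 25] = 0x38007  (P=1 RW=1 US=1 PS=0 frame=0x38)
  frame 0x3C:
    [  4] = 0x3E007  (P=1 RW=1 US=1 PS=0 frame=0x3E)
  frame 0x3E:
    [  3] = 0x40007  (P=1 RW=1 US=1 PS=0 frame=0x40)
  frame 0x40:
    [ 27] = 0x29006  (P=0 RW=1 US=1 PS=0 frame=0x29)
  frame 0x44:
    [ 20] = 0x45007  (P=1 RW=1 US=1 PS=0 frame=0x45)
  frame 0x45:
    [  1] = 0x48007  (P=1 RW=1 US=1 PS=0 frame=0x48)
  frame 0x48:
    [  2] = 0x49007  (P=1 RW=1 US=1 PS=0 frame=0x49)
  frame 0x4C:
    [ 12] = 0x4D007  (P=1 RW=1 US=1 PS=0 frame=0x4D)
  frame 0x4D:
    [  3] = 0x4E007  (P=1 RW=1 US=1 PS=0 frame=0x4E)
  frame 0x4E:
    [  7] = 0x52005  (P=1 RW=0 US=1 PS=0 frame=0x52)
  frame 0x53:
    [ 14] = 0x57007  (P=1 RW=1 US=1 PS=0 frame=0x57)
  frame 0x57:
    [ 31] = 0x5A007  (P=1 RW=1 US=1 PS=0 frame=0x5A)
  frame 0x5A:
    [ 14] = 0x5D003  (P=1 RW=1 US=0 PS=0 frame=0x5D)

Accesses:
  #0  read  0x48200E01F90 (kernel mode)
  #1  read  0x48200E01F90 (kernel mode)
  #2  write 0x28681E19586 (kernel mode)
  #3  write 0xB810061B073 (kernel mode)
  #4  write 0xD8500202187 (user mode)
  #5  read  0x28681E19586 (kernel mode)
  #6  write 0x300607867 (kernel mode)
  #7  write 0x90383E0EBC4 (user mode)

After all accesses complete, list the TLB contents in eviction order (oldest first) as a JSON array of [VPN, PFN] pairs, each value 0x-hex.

Walk each access:
#0 VA=0x48200E01F90 (r,kernel):
  [0] read 0x22 idx=9: raw=0x25007 flags P=1 W=1 U=1 S=0
  [1] read 0x25 idx=8: raw=0x27007 flags P=1 W=1 U=1 S=0
  [2] read 0x27 idx=7: raw=0x2B007 flags P=1 W=1 U=1 S=0
  [3] read 0x2B idx=1: raw=0x2F007 flags P=1 W=1 U=1 S=0
  ⇒ phys 0x2FF90  [4 reads]
#1 VA=0x48200E01F90 (r,kernel):
  TLB hit vpn=0x48200E01 → PA=0x2FF90
#2 VA=0x28681E19586 (w,kernel):
  [0] read 0x22 idx=5: raw=0x33007 flags P=1 W=1 U=1 S=0
  [1] read 0x33 idx=26: raw=0x36007 flags P=1 W=1 U=1 S=0
  [2] read 0x36 idx=15: raw=0x37007 flags P=1 W=1 U=1 S=0
  [3] read 0x37 idx=25: raw=0x38007 flags P=1 W=1 U=1 S=0
  ⇒ phys 0x38586  [4 reads]
#3 VA=0xB810061B073 (w,kernel):
  [0] read 0x22 idx=23: raw=0x3C007 flags P=1 W=1 U=1 S=0
  [1] read 0x3C idx=4: raw=0x3E007 flags P=1 W=1 U=1 S=0
  [2] read 0x3E idx=3: raw=0x40007 flags P=1 W=1 U=1 S=0
  [3] read 0x40 idx=27: raw=0x29006 flags P=0 W=1 U=1 S=0
  ✗ PAGE_NOT_PRESENT  [4 reads]
#4 VA=0xD8500202187 (w,user):
  [0] read 0x22 idx=27: raw=0x44007 flags P=1 W=1 U=1 S=0
  [1] read 0x44 idx=20: raw=0x45007 flags P=1 W=1 U=1 S=0
  [2] read 0x45 idx=1: raw=0x48007 flags P=1 W=1 U=1 S=0
  [3] read 0x48 idx=2: raw=0x49007 flags P=1 W=1 U=1 S=0
  ⇒ phys 0x49187  [4 reads]
#5 VA=0x28681E19586 (r,kernel):
  TLB hit vpn=0x28681E19 → PA=0x38586
#6 VA=0x300607867 (w,kernel):
  [0] read 0x22 idx=0: raw=0x4C007 flags P=1 W=1 U=1 S=0
  [1] read 0x4C idx=12: raw=0x4D007 flags P=1 W=1 U=1 S=0
  [2] read 0x4D idx=3: raw=0x4E007 flags P=1 W=1 U=1 S=0
  [3] read 0x4E idx=7: raw=0x52005 flags P=1 W=0 U=1 S=0
  ✗ PROTECTION_VIOLATION  [4 reads]
#7 VA=0x90383E0EBC4 (w,user):
  [0] read 0x22 idx=18: raw=0x53007 flags P=1 W=1 U=1 S=0
  [1] read 0x53 idx=14: raw=0x57007 flags P=1 W=1 U=1 S=0
  [2] read 0x57 idx=31: raw=0x5A007 flags P=1 W=1 U=1 S=0
  [3] read 0x5A idx=14: raw=0x5D003 flags P=1 W=1 U=0 S=0
  ✗ PROTECTION_VIOLATION  [4 reads]

TLB: [["0x48200E01", "0x2F"], ["0x28681E19", "0x38"], ["0xD8500202", "0x49"]]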